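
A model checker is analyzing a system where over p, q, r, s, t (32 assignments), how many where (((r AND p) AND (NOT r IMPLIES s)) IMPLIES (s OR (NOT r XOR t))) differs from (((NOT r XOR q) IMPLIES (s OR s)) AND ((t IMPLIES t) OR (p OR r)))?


F1 = (((r AND p) AND (NOT r IMPLIES s)) IMPLIES (s OR (NOT r XOR t)))
F2 = (((NOT r XOR q) IMPLIES (s OR s)) AND ((t IMPLIES t) OR (p OR r)))
Evaluate both on each of 32 rows (bits = p,q,r,s,t):
  row 0 [00000]: F1=1 F2=0 (differ) -> 1
  row 1 [00001]: F1=1 F2=0 (differ) -> 1
  row 2 [00010]: F1=1 F2=1 -> 0
  row 3 [00011]: F1=1 F2=1 -> 0
  row 4 [00100]: F1=1 F2=1 -> 0
  row 5 [00101]: F1=1 F2=1 -> 0
  row 6 [00110]: F1=1 F2=1 -> 0
  row 7 [00111]: F1=1 F2=1 -> 0
  row 8 [01000]: F1=1 F2=1 -> 0
  row 9 [01001]: F1=1 F2=1 -> 0
  row 10 [01010]: F1=1 F2=1 -> 0
  row 11 [01011]: F1=1 F2=1 -> 0
  row 12 [01100]: F1=1 F2=0 (differ) -> 1
  row 13 [01101]: F1=1 F2=0 (differ) -> 1
  row 14 [01110]: F1=1 F2=1 -> 0
  row 15 [01111]: F1=1 F2=1 -> 0
  row 16 [10000]: F1=1 F2=0 (differ) -> 1
  row 17 [10001]: F1=1 F2=0 (differ) -> 1
  row 18 [10010]: F1=1 F2=1 -> 0
  row 19 [10011]: F1=1 F2=1 -> 0
  row 20 [10100]: F1=0 F2=1 (differ) -> 1
  row 21 [10101]: F1=1 F2=1 -> 0
  row 22 [10110]: F1=1 F2=1 -> 0
  row 23 [10111]: F1=1 F2=1 -> 0
  row 24 [11000]: F1=1 F2=1 -> 0
  row 25 [11001]: F1=1 F2=1 -> 0
  row 26 [11010]: F1=1 F2=1 -> 0
  row 27 [11011]: F1=1 F2=1 -> 0
  row 28 [11100]: F1=0 F2=0 -> 0
  row 29 [11101]: F1=1 F2=0 (differ) -> 1
  row 30 [11110]: F1=1 F2=1 -> 0
  row 31 [11111]: F1=1 F2=1 -> 0
Full result column, 8 rows per line (p,q fixed per line; r,s,t runs 000..111 left to right):
  rows 0-7 [p,q=00]: 11000000  (ones: 2)
  rows 8-15 [p,q=01]: 00001100  (ones: 2)
  rows 16-23 [p,q=10]: 11001000  (ones: 3)
  rows 24-31 [p,q=11]: 00000100  (ones: 1)
Disagreements = 2+2+3+1 = 8

8


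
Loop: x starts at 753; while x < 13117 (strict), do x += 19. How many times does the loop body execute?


Step 1: x goes from 753 toward 13117 by 19; the body runs while x<13117, so iterations = ceil((bound-start)/step)
Step 2: Distance=12364
Step 3: ceil(12364/19)=651

651


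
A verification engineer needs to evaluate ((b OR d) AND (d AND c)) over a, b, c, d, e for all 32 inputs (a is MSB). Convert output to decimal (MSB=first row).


Formula: ((b OR d) AND (d AND c)) over a, b, c, d, e (32 rows)
Evaluate each row (bits = a,b,c,d,e, MSB first):
  row 0 [00000]: ((0 OR 0) AND (0 AND 0)) -> 0
  row 1 [00001]: ((0 OR 0) AND (0 AND 0)) -> 0
  row 2 [00010]: ((0 OR 1) AND (1 AND 0)) -> 0
  row 3 [00011]: ((0 OR 1) AND (1 AND 0)) -> 0
  row 4 [00100]: ((0 OR 0) AND (0 AND 1)) -> 0
  row 5 [00101]: ((0 OR 0) AND (0 AND 1)) -> 0
  row 6 [00110]: ((0 OR 1) AND (1 AND 1)) -> 1
  row 7 [00111]: ((0 OR 1) AND (1 AND 1)) -> 1
  row 8 [01000]: ((1 OR 0) AND (0 AND 0)) -> 0
  row 9 [01001]: ((1 OR 0) AND (0 AND 0)) -> 0
  row 10 [01010]: ((1 OR 1) AND (1 AND 0)) -> 0
  row 11 [01011]: ((1 OR 1) AND (1 AND 0)) -> 0
  row 12 [01100]: ((1 OR 0) AND (0 AND 1)) -> 0
  row 13 [01101]: ((1 OR 0) AND (0 AND 1)) -> 0
  row 14 [01110]: ((1 OR 1) AND (1 AND 1)) -> 1
  row 15 [01111]: ((1 OR 1) AND (1 AND 1)) -> 1
  row 16 [10000]: ((0 OR 0) AND (0 AND 0)) -> 0
  row 17 [10001]: ((0 OR 0) AND (0 AND 0)) -> 0
  row 18 [10010]: ((0 OR 1) AND (1 AND 0)) -> 0
  row 19 [10011]: ((0 OR 1) AND (1 AND 0)) -> 0
  row 20 [10100]: ((0 OR 0) AND (0 AND 1)) -> 0
  row 21 [10101]: ((0 OR 0) AND (0 AND 1)) -> 0
  row 22 [10110]: ((0 OR 1) AND (1 AND 1)) -> 1
  row 23 [10111]: ((0 OR 1) AND (1 AND 1)) -> 1
  row 24 [11000]: ((1 OR 0) AND (0 AND 0)) -> 0
  row 25 [11001]: ((1 OR 0) AND (0 AND 0)) -> 0
  row 26 [11010]: ((1 OR 1) AND (1 AND 0)) -> 0
  row 27 [11011]: ((1 OR 1) AND (1 AND 0)) -> 0
  row 28 [11100]: ((1 OR 0) AND (0 AND 1)) -> 0
  row 29 [11101]: ((1 OR 0) AND (0 AND 1)) -> 0
  row 30 [11110]: ((1 OR 1) AND (1 AND 1)) -> 1
  row 31 [11111]: ((1 OR 1) AND (1 AND 1)) -> 1
Full result column, 4 rows per line (a,b,c fixed per line; d,e runs 00..11 left to right):
  rows 0-3 [a,b,c=000]: 0000  = hex 0
  rows 4-7 [a,b,c=001]: 0011  = hex 3
  rows 8-11 [a,b,c=010]: 0000  = hex 0
  rows 12-15 [a,b,c=011]: 0011  = hex 3
  rows 16-19 [a,b,c=100]: 0000  = hex 0
  rows 20-23 [a,b,c=101]: 0011  = hex 3
  rows 24-27 [a,b,c=110]: 0000  = hex 0
  rows 28-31 [a,b,c=111]: 0011  = hex 3
Output column (row 0 .. row 31) = 00000011000000110000001100000011
Output column grouped in 4s = 0000 0011 0000 0011 0000 0011 0000 0011 = 0x03030303
Convert to decimal digit by digit (value = value*16 + digit):
  0 -> 0
  0*16 + 3 = 3
  3*16 + 0 = 48
  48*16 + 3 = 771
  771*16 + 0 = 12336
  12336*16 + 3 = 197379
  197379*16 + 0 = 3158064
  3158064*16 + 3 = 50529027
Decimal = 50529027

50529027


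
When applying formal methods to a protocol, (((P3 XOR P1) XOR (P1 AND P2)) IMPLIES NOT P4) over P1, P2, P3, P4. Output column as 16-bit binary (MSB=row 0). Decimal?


Formula: (((P3 XOR P1) XOR (P1 AND P2)) IMPLIES NOT P4) over P1, P2, P3, P4 (16 rows)
Evaluate each row (bits = P1,P2,P3,P4, MSB first):
  row 0 [0000]: (((0 XOR 0) XOR (0 AND 0)) IMPLIES NOT 0) -> 1
  row 1 [0001]: (((0 XOR 0) XOR (0 AND 0)) IMPLIES NOT 1) -> 1
  row 2 [0010]: (((1 XOR 0) XOR (0 AND 0)) IMPLIES NOT 0) -> 1
  row 3 [0011]: (((1 XOR 0) XOR (0 AND 0)) IMPLIES NOT 1) -> 0
  row 4 [0100]: (((0 XOR 0) XOR (0 AND 1)) IMPLIES NOT 0) -> 1
  row 5 [0101]: (((0 XOR 0) XOR (0 AND 1)) IMPLIES NOT 1) -> 1
  row 6 [0110]: (((1 XOR 0) XOR (0 AND 1)) IMPLIES NOT 0) -> 1
  row 7 [0111]: (((1 XOR 0) XOR (0 AND 1)) IMPLIES NOT 1) -> 0
  row 8 [1000]: (((0 XOR 1) XOR (1 AND 0)) IMPLIES NOT 0) -> 1
  row 9 [1001]: (((0 XOR 1) XOR (1 AND 0)) IMPLIES NOT 1) -> 0
  row 10 [1010]: (((1 XOR 1) XOR (1 AND 0)) IMPLIES NOT 0) -> 1
  row 11 [1011]: (((1 XOR 1) XOR (1 AND 0)) IMPLIES NOT 1) -> 1
  row 12 [1100]: (((0 XOR 1) XOR (1 AND 1)) IMPLIES NOT 0) -> 1
  row 13 [1101]: (((0 XOR 1) XOR (1 AND 1)) IMPLIES NOT 1) -> 1
  row 14 [1110]: (((1 XOR 1) XOR (1 AND 1)) IMPLIES NOT 0) -> 1
  row 15 [1111]: (((1 XOR 1) XOR (1 AND 1)) IMPLIES NOT 1) -> 0
Full result column, 4 rows per line (P1,P2 fixed per line; P3,P4 runs 00..11 left to right):
  rows 0-3 [P1,P2=00]: 1110  = hex E
  rows 4-7 [P1,P2=01]: 1110  = hex E
  rows 8-11 [P1,P2=10]: 1011  = hex B
  rows 12-15 [P1,P2=11]: 1110  = hex E
Output column (row 0 .. row 15) = 1110111010111110
Output column grouped in 4s = 1110 1110 1011 1110 = 0xEEBE
Convert to decimal digit by digit (value = value*16 + digit):
  E -> 14
  14*16 + 14 (E) = 238
  238*16 + 11 (B) = 3819
  3819*16 + 14 (E) = 61118
Decimal = 61118

61118


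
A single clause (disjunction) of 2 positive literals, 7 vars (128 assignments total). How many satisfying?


Step 1: Total=2^7=128
Step 2: Unsat when all 2 false: 2^5=32
Step 3: Sat=128-32=96

96


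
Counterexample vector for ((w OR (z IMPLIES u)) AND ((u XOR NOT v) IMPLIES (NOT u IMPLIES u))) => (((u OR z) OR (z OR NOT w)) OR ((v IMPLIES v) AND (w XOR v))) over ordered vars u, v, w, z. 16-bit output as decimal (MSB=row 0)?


F1 = ((w OR (z IMPLIES u)) AND ((u XOR NOT v) IMPLIES (NOT u IMPLIES u)))
F2 = (((u OR z) OR (z OR NOT w)) OR ((v IMPLIES v) AND (w XOR v)))
Counterexample to F1=>F2 is where F1=1 and F2=0.
Evaluate each row (bits = u,v,w,z, MSB first):
  row 0 [0000]: F1=0 F2=1 -> F1&~F2 -> 0
  row 1 [0001]: F1=0 F2=1 -> F1&~F2 -> 0
  row 2 [0010]: F1=0 F2=1 -> F1&~F2 -> 0
  row 3 [0011]: F1=0 F2=1 -> F1&~F2 -> 0
  row 4 [0100]: F1=1 F2=1 -> F1&~F2 -> 0
  row 5 [0101]: F1=0 F2=1 -> F1&~F2 -> 0
  row 6 [0110]: F1=1 F2=0 -> F1&~F2 -> 1
  row 7 [0111]: F1=1 F2=1 -> F1&~F2 -> 0
  row 8 [1000]: F1=1 F2=1 -> F1&~F2 -> 0
  row 9 [1001]: F1=1 F2=1 -> F1&~F2 -> 0
  row 10 [1010]: F1=1 F2=1 -> F1&~F2 -> 0
  row 11 [1011]: F1=1 F2=1 -> F1&~F2 -> 0
  row 12 [1100]: F1=1 F2=1 -> F1&~F2 -> 0
  row 13 [1101]: F1=1 F2=1 -> F1&~F2 -> 0
  row 14 [1110]: F1=1 F2=1 -> F1&~F2 -> 0
  row 15 [1111]: F1=1 F2=1 -> F1&~F2 -> 0
Full result column, 4 rows per line (u,v fixed per line; w,z runs 00..11 left to right):
  rows 0-3 [u,v=00]: 0000  = hex 0
  rows 4-7 [u,v=01]: 0010  = hex 2
  rows 8-11 [u,v=10]: 0000  = hex 0
  rows 12-15 [u,v=11]: 0000  = hex 0
Counterexample vector (row 0 .. row 15) = 0000001000000000
Output column grouped in 4s = 0000 0010 0000 0000 = 0x0200
Convert to decimal digit by digit (value = value*16 + digit):
  0 -> 0
  0*16 + 2 = 2
  2*16 + 0 = 32
  32*16 + 0 = 512
Decimal = 512

512


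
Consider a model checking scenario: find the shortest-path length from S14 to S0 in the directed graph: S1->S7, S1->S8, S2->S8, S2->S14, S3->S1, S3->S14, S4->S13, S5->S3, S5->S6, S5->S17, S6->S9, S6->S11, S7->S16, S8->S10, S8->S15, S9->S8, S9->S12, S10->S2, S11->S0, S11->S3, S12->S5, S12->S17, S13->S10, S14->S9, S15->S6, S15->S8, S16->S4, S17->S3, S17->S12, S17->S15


BFS layer-by-layer from S14:
  dist 0: {S14}
  dist 1: {S9}
  dist 2: {S8, S12}
  dist 3: {S5, S10, S15, S17}
  dist 4: {S2, S3, S6}
  dist 5: {S1, S11}
  dist 6: {S0, S7}
  -> S0 reached at distance 6
Shortest path length = 6

6


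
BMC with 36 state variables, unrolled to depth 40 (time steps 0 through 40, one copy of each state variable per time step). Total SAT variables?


BMC unrolls to depth k, creating one copy of each state var for steps 0..k.
Step count = 40 + 1 = 41 (steps 0 through 40)
Vars per step = 36
Total = 36 * 41 = 1476

1476


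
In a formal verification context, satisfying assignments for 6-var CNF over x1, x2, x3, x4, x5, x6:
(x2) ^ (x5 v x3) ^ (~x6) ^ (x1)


CNF with 4 clauses over 6 vars (64 assignments).
An assignment satisfies CNF iff every clause has >=1 true literal.
Check each row (bits = x1,x2,x3,x4,x5,x6; clause T/F shown):
  row 0 [000000]: clauses=FFTF -> 0
  row 1 [000001]: clauses=FFFF -> 0
  row 2 [000010]: clauses=FTTF -> 0
  row 3 [000011]: clauses=FTFF -> 0
  row 4 [000100]: clauses=FFTF -> 0
  (every remaining row is evaluated the same way; all 64 results are listed next)
Full result column, 8 rows per line (x1,x2,x3 fixed per line; x4,x5,x6 runs 000..111 left to right):
  rows 0-7 [x1,x2,x3=000]: 00000000  (ones: 0)
  rows 8-15 [x1,x2,x3=001]: 00000000  (ones: 0)
  rows 16-23 [x1,x2,x3=010]: 00000000  (ones: 0)
  rows 24-31 [x1,x2,x3=011]: 00000000  (ones: 0)
  rows 32-39 [x1,x2,x3=100]: 00000000  (ones: 0)
  rows 40-47 [x1,x2,x3=101]: 00000000  (ones: 0)
  rows 48-55 [x1,x2,x3=110]: 00100010  (ones: 2)
  rows 56-63 [x1,x2,x3=111]: 10101010  (ones: 4)
Satisfying assignments = 0+0+0+0+0+0+2+4 = 6

6


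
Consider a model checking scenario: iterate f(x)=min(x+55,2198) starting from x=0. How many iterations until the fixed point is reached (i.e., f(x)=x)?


Step 1: x=0, cap=2198, increment=55
Step 2: x grows by 55 each step until capped at 2198; fixed point is x=2198
Step 3: iterations = ceil(2198/55) = 40

40


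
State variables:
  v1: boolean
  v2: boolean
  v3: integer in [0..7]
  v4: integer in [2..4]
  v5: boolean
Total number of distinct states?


State space = product of domain sizes of all variables.
Domain sizes:
  v1 (boolean): 2
  v2 (boolean): 2
  v3 (integer in [0..7]): 8
  v4 (integer in [2..4]): 3
  v5 (boolean): 2
Product = 2 * 2 * 8 * 3 * 2 = 192

192


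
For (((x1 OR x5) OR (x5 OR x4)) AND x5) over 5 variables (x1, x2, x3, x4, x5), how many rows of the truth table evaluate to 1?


Formula: (((x1 OR x5) OR (x5 OR x4)) AND x5) over 5 vars (32 rows)
Evaluate each row (x1, x2, x3, x4, x5 as bits, MSB first):
  row 0 [00000]: (((0 OR 0) OR (0 OR 0)) AND 0) -> 0
  row 1 [00001]: (((0 OR 1) OR (1 OR 0)) AND 1) -> 1
  row 2 [00010]: (((0 OR 0) OR (0 OR 1)) AND 0) -> 0
  row 3 [00011]: (((0 OR 1) OR (1 OR 1)) AND 1) -> 1
  row 4 [00100]: (((0 OR 0) OR (0 OR 0)) AND 0) -> 0
  row 5 [00101]: (((0 OR 1) OR (1 OR 0)) AND 1) -> 1
  row 6 [00110]: (((0 OR 0) OR (0 OR 1)) AND 0) -> 0
  row 7 [00111]: (((0 OR 1) OR (1 OR 1)) AND 1) -> 1
  row 8 [01000]: (((0 OR 0) OR (0 OR 0)) AND 0) -> 0
  row 9 [01001]: (((0 OR 1) OR (1 OR 0)) AND 1) -> 1
  row 10 [01010]: (((0 OR 0) OR (0 OR 1)) AND 0) -> 0
  row 11 [01011]: (((0 OR 1) OR (1 OR 1)) AND 1) -> 1
  row 12 [01100]: (((0 OR 0) OR (0 OR 0)) AND 0) -> 0
  row 13 [01101]: (((0 OR 1) OR (1 OR 0)) AND 1) -> 1
  row 14 [01110]: (((0 OR 0) OR (0 OR 1)) AND 0) -> 0
  row 15 [01111]: (((0 OR 1) OR (1 OR 1)) AND 1) -> 1
  row 16 [10000]: (((1 OR 0) OR (0 OR 0)) AND 0) -> 0
  row 17 [10001]: (((1 OR 1) OR (1 OR 0)) AND 1) -> 1
  row 18 [10010]: (((1 OR 0) OR (0 OR 1)) AND 0) -> 0
  row 19 [10011]: (((1 OR 1) OR (1 OR 1)) AND 1) -> 1
  row 20 [10100]: (((1 OR 0) OR (0 OR 0)) AND 0) -> 0
  row 21 [10101]: (((1 OR 1) OR (1 OR 0)) AND 1) -> 1
  row 22 [10110]: (((1 OR 0) OR (0 OR 1)) AND 0) -> 0
  row 23 [10111]: (((1 OR 1) OR (1 OR 1)) AND 1) -> 1
  row 24 [11000]: (((1 OR 0) OR (0 OR 0)) AND 0) -> 0
  row 25 [11001]: (((1 OR 1) OR (1 OR 0)) AND 1) -> 1
  row 26 [11010]: (((1 OR 0) OR (0 OR 1)) AND 0) -> 0
  row 27 [11011]: (((1 OR 1) OR (1 OR 1)) AND 1) -> 1
  row 28 [11100]: (((1 OR 0) OR (0 OR 0)) AND 0) -> 0
  row 29 [11101]: (((1 OR 1) OR (1 OR 0)) AND 1) -> 1
  row 30 [11110]: (((1 OR 0) OR (0 OR 1)) AND 0) -> 0
  row 31 [11111]: (((1 OR 1) OR (1 OR 1)) AND 1) -> 1
Full result column, 8 rows per line (x1,x2 fixed per line; x3,x4,x5 runs 000..111 left to right):
  rows 0-7 [x1,x2=00]: 01010101  (ones: 4)
  rows 8-15 [x1,x2=01]: 01010101  (ones: 4)
  rows 16-23 [x1,x2=10]: 01010101  (ones: 4)
  rows 24-31 [x1,x2=11]: 01010101  (ones: 4)
Count of 1-rows = 4+4+4+4 = 16

16


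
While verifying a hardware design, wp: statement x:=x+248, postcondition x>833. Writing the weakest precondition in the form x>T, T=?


Formula: wp(x:=E, P) = P[E/x] (substitute E for x in postcondition)
Step 1: Postcondition: x>833
Step 2: Substitute x+248 for x: x+248>833
Step 3: Solve for x: x > 833-248 = 585

585


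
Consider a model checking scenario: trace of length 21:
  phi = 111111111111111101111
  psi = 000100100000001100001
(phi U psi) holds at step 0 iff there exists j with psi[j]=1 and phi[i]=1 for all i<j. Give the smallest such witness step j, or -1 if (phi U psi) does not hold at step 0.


(phi U psi) at 0: need smallest j with psi[j]=1 and phi[i]=1 for all i in [0,j).
Scan from step 0:
  step 0: phi=1, psi=0 -> continue
  step 1: phi=1, psi=0 -> continue
  step 2: phi=1, psi=0 -> continue
  step 3: psi=1 and phi held for [0,3) -> witness found
Witness step = 3

3


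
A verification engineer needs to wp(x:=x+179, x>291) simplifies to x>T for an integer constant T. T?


Formula: wp(x:=E, P) = P[E/x] (substitute E for x in postcondition)
Step 1: Postcondition: x>291
Step 2: Substitute x+179 for x: x+179>291
Step 3: Solve for x: x > 291-179 = 112

112


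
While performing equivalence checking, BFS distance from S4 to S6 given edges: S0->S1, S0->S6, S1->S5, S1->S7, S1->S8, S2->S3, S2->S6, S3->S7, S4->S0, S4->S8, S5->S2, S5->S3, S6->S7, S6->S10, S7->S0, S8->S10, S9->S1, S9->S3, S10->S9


BFS layer-by-layer from S4:
  dist 0: {S4}
  dist 1: {S0, S8}
  dist 2: {S1, S6, S10}
  -> S6 reached at distance 2
Shortest path length = 2

2


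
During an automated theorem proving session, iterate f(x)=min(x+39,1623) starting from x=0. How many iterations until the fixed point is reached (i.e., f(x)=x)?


Step 1: x=0, cap=1623, increment=39
Step 2: x grows by 39 each step until capped at 1623; fixed point is x=1623
Step 3: iterations = ceil(1623/39) = 42

42


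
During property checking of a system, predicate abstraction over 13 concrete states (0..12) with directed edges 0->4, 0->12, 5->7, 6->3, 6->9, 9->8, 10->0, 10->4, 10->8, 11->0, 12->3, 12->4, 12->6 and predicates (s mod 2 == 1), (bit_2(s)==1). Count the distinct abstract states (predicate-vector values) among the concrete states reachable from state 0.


BFS from 0:
Concrete reachable: {0, 3, 4, 6, 8, 9, 12}
Abstract via predicates (s mod 2 == 1), (bit_2(s)==1):
  (0,0) <- {0, 8}
  (0,1) <- {4, 6, 12}
  (1,0) <- {3, 9}
Distinct abstract states = 3

3


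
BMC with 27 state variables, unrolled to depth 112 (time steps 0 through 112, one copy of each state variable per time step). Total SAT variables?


BMC unrolls to depth k, creating one copy of each state var for steps 0..k.
Step count = 112 + 1 = 113 (steps 0 through 112)
Vars per step = 27
Total = 27 * 113 = 3051

3051


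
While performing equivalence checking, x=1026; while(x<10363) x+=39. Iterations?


Step 1: x goes from 1026 toward 10363 by 39; the body runs while x<10363, so iterations = ceil((bound-start)/step)
Step 2: Distance=9337
Step 3: ceil(9337/39)=240

240


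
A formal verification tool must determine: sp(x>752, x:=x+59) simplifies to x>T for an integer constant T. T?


Formula: sp(P, x:=E) = exists old_x. (x = E[old_x/x]) AND P[old_x/x] (old_x is the value of x before the assignment; eliminate old_x by solving x = E[old_x/x] for old_x)
Step 1: Precondition P: x>752, i.e. old_x > 752
Step 2: Assignment gives x = old_x + 59, so old_x = x - 59
Step 3: Substitute into P: x - 59 > 752
Step 4: Simplify: x > 752+59 = 811

811


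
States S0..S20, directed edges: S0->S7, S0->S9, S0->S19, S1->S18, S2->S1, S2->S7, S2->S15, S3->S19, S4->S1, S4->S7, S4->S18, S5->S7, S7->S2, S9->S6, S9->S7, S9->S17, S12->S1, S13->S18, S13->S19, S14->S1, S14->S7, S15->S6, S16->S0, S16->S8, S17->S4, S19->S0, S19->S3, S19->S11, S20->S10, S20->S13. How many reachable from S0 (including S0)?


BFS from S0:
  layer 0: {S0}
  layer 1: {S7, S9, S19}
  layer 2: {S2, S3, S6, S11, S17}
  layer 3: {S1, S4, S15}
  layer 4: {S18}
Reachable set: {S0, S1, S2, S3, S4, S6, S7, S9, S11, S15, S17, S18, S19}
Count = 13

13


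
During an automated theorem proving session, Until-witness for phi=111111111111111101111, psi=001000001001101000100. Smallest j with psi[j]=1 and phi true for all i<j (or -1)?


(phi U psi) at 0: need smallest j with psi[j]=1 and phi[i]=1 for all i in [0,j).
Scan from step 0:
  step 0: phi=1, psi=0 -> continue
  step 1: phi=1, psi=0 -> continue
  step 2: psi=1 and phi held for [0,2) -> witness found
Witness step = 2

2


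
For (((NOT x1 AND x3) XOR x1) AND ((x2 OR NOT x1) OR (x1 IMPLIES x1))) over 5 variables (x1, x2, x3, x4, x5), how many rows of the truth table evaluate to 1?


Formula: (((NOT x1 AND x3) XOR x1) AND ((x2 OR NOT x1) OR (x1 IMPLIES x1))) over 5 vars (32 rows)
Evaluate each row (x1, x2, x3, x4, x5 as bits, MSB first):
  row 0 [00000]: (((NOT 0 AND 0) XOR 0) AND ((0 OR NOT 0) OR (0 IMPLIES 0))) -> 0
  row 1 [00001]: (((NOT 0 AND 0) XOR 0) AND ((0 OR NOT 0) OR (0 IMPLIES 0))) -> 0
  row 2 [00010]: (((NOT 0 AND 0) XOR 0) AND ((0 OR NOT 0) OR (0 IMPLIES 0))) -> 0
  row 3 [00011]: (((NOT 0 AND 0) XOR 0) AND ((0 OR NOT 0) OR (0 IMPLIES 0))) -> 0
  row 4 [00100]: (((NOT 0 AND 1) XOR 0) AND ((0 OR NOT 0) OR (0 IMPLIES 0))) -> 1
  row 5 [00101]: (((NOT 0 AND 1) XOR 0) AND ((0 OR NOT 0) OR (0 IMPLIES 0))) -> 1
  row 6 [00110]: (((NOT 0 AND 1) XOR 0) AND ((0 OR NOT 0) OR (0 IMPLIES 0))) -> 1
  row 7 [00111]: (((NOT 0 AND 1) XOR 0) AND ((0 OR NOT 0) OR (0 IMPLIES 0))) -> 1
  row 8 [01000]: (((NOT 0 AND 0) XOR 0) AND ((1 OR NOT 0) OR (0 IMPLIES 0))) -> 0
  row 9 [01001]: (((NOT 0 AND 0) XOR 0) AND ((1 OR NOT 0) OR (0 IMPLIES 0))) -> 0
  row 10 [01010]: (((NOT 0 AND 0) XOR 0) AND ((1 OR NOT 0) OR (0 IMPLIES 0))) -> 0
  row 11 [01011]: (((NOT 0 AND 0) XOR 0) AND ((1 OR NOT 0) OR (0 IMPLIES 0))) -> 0
  row 12 [01100]: (((NOT 0 AND 1) XOR 0) AND ((1 OR NOT 0) OR (0 IMPLIES 0))) -> 1
  row 13 [01101]: (((NOT 0 AND 1) XOR 0) AND ((1 OR NOT 0) OR (0 IMPLIES 0))) -> 1
  row 14 [01110]: (((NOT 0 AND 1) XOR 0) AND ((1 OR NOT 0) OR (0 IMPLIES 0))) -> 1
  row 15 [01111]: (((NOT 0 AND 1) XOR 0) AND ((1 OR NOT 0) OR (0 IMPLIES 0))) -> 1
  row 16 [10000]: (((NOT 1 AND 0) XOR 1) AND ((0 OR NOT 1) OR (1 IMPLIES 1))) -> 1
  row 17 [10001]: (((NOT 1 AND 0) XOR 1) AND ((0 OR NOT 1) OR (1 IMPLIES 1))) -> 1
  row 18 [10010]: (((NOT 1 AND 0) XOR 1) AND ((0 OR NOT 1) OR (1 IMPLIES 1))) -> 1
  row 19 [10011]: (((NOT 1 AND 0) XOR 1) AND ((0 OR NOT 1) OR (1 IMPLIES 1))) -> 1
  row 20 [10100]: (((NOT 1 AND 1) XOR 1) AND ((0 OR NOT 1) OR (1 IMPLIES 1))) -> 1
  row 21 [10101]: (((NOT 1 AND 1) XOR 1) AND ((0 OR NOT 1) OR (1 IMPLIES 1))) -> 1
  row 22 [10110]: (((NOT 1 AND 1) XOR 1) AND ((0 OR NOT 1) OR (1 IMPLIES 1))) -> 1
  row 23 [10111]: (((NOT 1 AND 1) XOR 1) AND ((0 OR NOT 1) OR (1 IMPLIES 1))) -> 1
  row 24 [11000]: (((NOT 1 AND 0) XOR 1) AND ((1 OR NOT 1) OR (1 IMPLIES 1))) -> 1
  row 25 [11001]: (((NOT 1 AND 0) XOR 1) AND ((1 OR NOT 1) OR (1 IMPLIES 1))) -> 1
  row 26 [11010]: (((NOT 1 AND 0) XOR 1) AND ((1 OR NOT 1) OR (1 IMPLIES 1))) -> 1
  row 27 [11011]: (((NOT 1 AND 0) XOR 1) AND ((1 OR NOT 1) OR (1 IMPLIES 1))) -> 1
  row 28 [11100]: (((NOT 1 AND 1) XOR 1) AND ((1 OR NOT 1) OR (1 IMPLIES 1))) -> 1
  row 29 [11101]: (((NOT 1 AND 1) XOR 1) AND ((1 OR NOT 1) OR (1 IMPLIES 1))) -> 1
  row 30 [11110]: (((NOT 1 AND 1) XOR 1) AND ((1 OR NOT 1) OR (1 IMPLIES 1))) -> 1
  row 31 [11111]: (((NOT 1 AND 1) XOR 1) AND ((1 OR NOT 1) OR (1 IMPLIES 1))) -> 1
Full result column, 8 rows per line (x1,x2 fixed per line; x3,x4,x5 runs 000..111 left to right):
  rows 0-7 [x1,x2=00]: 00001111  (ones: 4)
  rows 8-15 [x1,x2=01]: 00001111  (ones: 4)
  rows 16-23 [x1,x2=10]: 11111111  (ones: 8)
  rows 24-31 [x1,x2=11]: 11111111  (ones: 8)
Count of 1-rows = 4+4+8+8 = 24

24


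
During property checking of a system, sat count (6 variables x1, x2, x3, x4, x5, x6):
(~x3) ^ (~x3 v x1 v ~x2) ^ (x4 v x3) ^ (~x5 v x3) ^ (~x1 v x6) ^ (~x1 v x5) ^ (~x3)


CNF with 7 clauses over 6 vars (64 assignments).
An assignment satisfies CNF iff every clause has >=1 true literal.
Check each row (bits = x1,x2,x3,x4,x5,x6; clause T/F shown):
  row 0 [000000]: clauses=TTFTTTT -> 0
  row 1 [000001]: clauses=TTFTTTT -> 0
  row 2 [000010]: clauses=TTFFTTT -> 0
  row 3 [000011]: clauses=TTFFTTT -> 0
  row 4 [000100]: clauses=TTTTTTT -> 1
  (every remaining row is evaluated the same way; all 64 results are listed next)
Full result column, 8 rows per line (x1,x2,x3 fixed per line; x4,x5,x6 runs 000..111 left to right):
  rows 0-7 [x1,x2,x3=000]: 00001100  (ones: 2)
  rows 8-15 [x1,x2,x3=001]: 00000000  (ones: 0)
  rows 16-23 [x1,x2,x3=010]: 00001100  (ones: 2)
  rows 24-31 [x1,x2,x3=011]: 00000000  (ones: 0)
  rows 32-39 [x1,x2,x3=100]: 00000000  (ones: 0)
  rows 40-47 [x1,x2,x3=101]: 00000000  (ones: 0)
  rows 48-55 [x1,x2,x3=110]: 00000000  (ones: 0)
  rows 56-63 [x1,x2,x3=111]: 00000000  (ones: 0)
Satisfying assignments = 2+0+2+0+0+0+0+0 = 4

4


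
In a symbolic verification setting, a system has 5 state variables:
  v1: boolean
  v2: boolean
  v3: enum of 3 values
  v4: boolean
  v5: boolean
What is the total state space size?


State space = product of domain sizes of all variables.
Domain sizes:
  v1 (boolean): 2
  v2 (boolean): 2
  v3 (enum of 3 values): 3
  v4 (boolean): 2
  v5 (boolean): 2
Product = 2 * 2 * 3 * 2 * 2 = 48

48


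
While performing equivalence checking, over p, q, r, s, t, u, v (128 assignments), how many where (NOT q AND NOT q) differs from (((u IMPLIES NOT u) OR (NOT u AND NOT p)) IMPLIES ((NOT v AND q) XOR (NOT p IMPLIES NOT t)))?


F1 = (NOT q AND NOT q)
F2 = (((u IMPLIES NOT u) OR (NOT u AND NOT p)) IMPLIES ((NOT v AND q) XOR (NOT p IMPLIES NOT t)))
Evaluate both on each of 128 rows (bits = p,q,r,s,t,u,v):
  row 0 [0000000]: F1=1 F2=1 -> 0
  row 1 [0000001]: F1=1 F2=1 -> 0
  row 2 [0000010]: F1=1 F2=1 -> 0
  row 3 [0000011]: F1=1 F2=1 -> 0
  row 4 [0000100]: F1=1 F2=0 (differ) -> 1
  (every remaining row is evaluated the same way; all 128 results are listed next)
Full result column, 8 rows per line (p,q,r,s fixed per line; t,u,v runs 000..111 left to right):
  rows 0-7 [p,q,r,s=0000]: 00001100  (ones: 2)
  rows 8-15 [p,q,r,s=0001]: 00001100  (ones: 2)
  rows 16-23 [p,q,r,s=0010]: 00001100  (ones: 2)
  rows 24-31 [p,q,r,s=0011]: 00001100  (ones: 2)
  rows 32-39 [p,q,r,s=0100]: 01111011  (ones: 6)
  rows 40-47 [p,q,r,s=0101]: 01111011  (ones: 6)
  rows 48-55 [p,q,r,s=0110]: 01111011  (ones: 6)
  rows 56-63 [p,q,r,s=0111]: 01111011  (ones: 6)
  rows 64-71 [p,q,r,s=1000]: 00000000  (ones: 0)
  rows 72-79 [p,q,r,s=1001]: 00000000  (ones: 0)
  rows 80-87 [p,q,r,s=1010]: 00000000  (ones: 0)
  rows 88-95 [p,q,r,s=1011]: 00000000  (ones: 0)
  rows 96-103 [p,q,r,s=1100]: 01110111  (ones: 6)
  rows 104-111 [p,q,r,s=1101]: 01110111  (ones: 6)
  rows 112-119 [p,q,r,s=1110]: 01110111  (ones: 6)
  rows 120-127 [p,q,r,s=1111]: 01110111  (ones: 6)
Disagreements = 2+2+2+2+6+6+6+6+0+0+0+0+6+6+6+6 = 56

56


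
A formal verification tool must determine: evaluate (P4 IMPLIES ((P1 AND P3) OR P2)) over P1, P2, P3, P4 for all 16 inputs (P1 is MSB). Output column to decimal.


Formula: (P4 IMPLIES ((P1 AND P3) OR P2)) over P1, P2, P3, P4 (16 rows)
Evaluate each row (bits = P1,P2,P3,P4, MSB first):
  row 0 [0000]: (0 IMPLIES ((0 AND 0) OR 0)) -> 1
  row 1 [0001]: (1 IMPLIES ((0 AND 0) OR 0)) -> 0
  row 2 [0010]: (0 IMPLIES ((0 AND 1) OR 0)) -> 1
  row 3 [0011]: (1 IMPLIES ((0 AND 1) OR 0)) -> 0
  row 4 [0100]: (0 IMPLIES ((0 AND 0) OR 1)) -> 1
  row 5 [0101]: (1 IMPLIES ((0 AND 0) OR 1)) -> 1
  row 6 [0110]: (0 IMPLIES ((0 AND 1) OR 1)) -> 1
  row 7 [0111]: (1 IMPLIES ((0 AND 1) OR 1)) -> 1
  row 8 [1000]: (0 IMPLIES ((1 AND 0) OR 0)) -> 1
  row 9 [1001]: (1 IMPLIES ((1 AND 0) OR 0)) -> 0
  row 10 [1010]: (0 IMPLIES ((1 AND 1) OR 0)) -> 1
  row 11 [1011]: (1 IMPLIES ((1 AND 1) OR 0)) -> 1
  row 12 [1100]: (0 IMPLIES ((1 AND 0) OR 1)) -> 1
  row 13 [1101]: (1 IMPLIES ((1 AND 0) OR 1)) -> 1
  row 14 [1110]: (0 IMPLIES ((1 AND 1) OR 1)) -> 1
  row 15 [1111]: (1 IMPLIES ((1 AND 1) OR 1)) -> 1
Full result column, 4 rows per line (P1,P2 fixed per line; P3,P4 runs 00..11 left to right):
  rows 0-3 [P1,P2=00]: 1010  = hex A
  rows 4-7 [P1,P2=01]: 1111  = hex F
  rows 8-11 [P1,P2=10]: 1011  = hex B
  rows 12-15 [P1,P2=11]: 1111  = hex F
Output column (row 0 .. row 15) = 1010111110111111
Output column grouped in 4s = 1010 1111 1011 1111 = 0xAFBF
Convert to decimal digit by digit (value = value*16 + digit):
  A -> 10
  10*16 + 15 (F) = 175
  175*16 + 11 (B) = 2811
  2811*16 + 15 (F) = 44991
Decimal = 44991

44991


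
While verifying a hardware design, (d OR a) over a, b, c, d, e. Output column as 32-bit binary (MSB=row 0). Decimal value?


Formula: (d OR a) over a, b, c, d, e (32 rows)
Evaluate each row (bits = a,b,c,d,e, MSB first):
  row 0 [00000]: (0 OR 0) -> 0
  row 1 [00001]: (0 OR 0) -> 0
  row 2 [00010]: (1 OR 0) -> 1
  row 3 [00011]: (1 OR 0) -> 1
  row 4 [00100]: (0 OR 0) -> 0
  row 5 [00101]: (0 OR 0) -> 0
  row 6 [00110]: (1 OR 0) -> 1
  row 7 [00111]: (1 OR 0) -> 1
  row 8 [01000]: (0 OR 0) -> 0
  row 9 [01001]: (0 OR 0) -> 0
  row 10 [01010]: (1 OR 0) -> 1
  row 11 [01011]: (1 OR 0) -> 1
  row 12 [01100]: (0 OR 0) -> 0
  row 13 [01101]: (0 OR 0) -> 0
  row 14 [01110]: (1 OR 0) -> 1
  row 15 [01111]: (1 OR 0) -> 1
  row 16 [10000]: (0 OR 1) -> 1
  row 17 [10001]: (0 OR 1) -> 1
  row 18 [10010]: (1 OR 1) -> 1
  row 19 [10011]: (1 OR 1) -> 1
  row 20 [10100]: (0 OR 1) -> 1
  row 21 [10101]: (0 OR 1) -> 1
  row 22 [10110]: (1 OR 1) -> 1
  row 23 [10111]: (1 OR 1) -> 1
  row 24 [11000]: (0 OR 1) -> 1
  row 25 [11001]: (0 OR 1) -> 1
  row 26 [11010]: (1 OR 1) -> 1
  row 27 [11011]: (1 OR 1) -> 1
  row 28 [11100]: (0 OR 1) -> 1
  row 29 [11101]: (0 OR 1) -> 1
  row 30 [11110]: (1 OR 1) -> 1
  row 31 [11111]: (1 OR 1) -> 1
Full result column, 4 rows per line (a,b,c fixed per line; d,e runs 00..11 left to right):
  rows 0-3 [a,b,c=000]: 0011  = hex 3
  rows 4-7 [a,b,c=001]: 0011  = hex 3
  rows 8-11 [a,b,c=010]: 0011  = hex 3
  rows 12-15 [a,b,c=011]: 0011  = hex 3
  rows 16-19 [a,b,c=100]: 1111  = hex F
  rows 20-23 [a,b,c=101]: 1111  = hex F
  rows 24-27 [a,b,c=110]: 1111  = hex F
  rows 28-31 [a,b,c=111]: 1111  = hex F
Output column (row 0 .. row 31) = 00110011001100111111111111111111
Output column grouped in 4s = 0011 0011 0011 0011 1111 1111 1111 1111 = 0x3333FFFF
Convert to decimal digit by digit (value = value*16 + digit):
  3 -> 3
  3*16 + 3 = 51
  51*16 + 3 = 819
  819*16 + 3 = 13107
  13107*16 + 15 (F) = 209727
  209727*16 + 15 (F) = 3355647
  3355647*16 + 15 (F) = 53690367
  53690367*16 + 15 (F) = 859045887
Decimal = 859045887

859045887


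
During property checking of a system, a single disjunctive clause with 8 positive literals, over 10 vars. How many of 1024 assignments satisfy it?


Step 1: Total=2^10=1024
Step 2: Unsat when all 8 false: 2^2=4
Step 3: Sat=1024-4=1020

1020


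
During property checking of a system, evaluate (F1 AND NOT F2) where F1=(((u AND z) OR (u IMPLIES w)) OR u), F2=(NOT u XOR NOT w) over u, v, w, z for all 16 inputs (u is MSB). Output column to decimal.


F1 = (((u AND z) OR (u IMPLIES w)) OR u)
F2 = (NOT u XOR NOT w)
Counterexample to F1=>F2 is where F1=1 and F2=0.
Evaluate each row (bits = u,v,w,z, MSB first):
  row 0 [0000]: F1=1 F2=0 -> F1&~F2 -> 1
  row 1 [0001]: F1=1 F2=0 -> F1&~F2 -> 1
  row 2 [0010]: F1=1 F2=1 -> F1&~F2 -> 0
  row 3 [0011]: F1=1 F2=1 -> F1&~F2 -> 0
  row 4 [0100]: F1=1 F2=0 -> F1&~F2 -> 1
  row 5 [0101]: F1=1 F2=0 -> F1&~F2 -> 1
  row 6 [0110]: F1=1 F2=1 -> F1&~F2 -> 0
  row 7 [0111]: F1=1 F2=1 -> F1&~F2 -> 0
  row 8 [1000]: F1=1 F2=1 -> F1&~F2 -> 0
  row 9 [1001]: F1=1 F2=1 -> F1&~F2 -> 0
  row 10 [1010]: F1=1 F2=0 -> F1&~F2 -> 1
  row 11 [1011]: F1=1 F2=0 -> F1&~F2 -> 1
  row 12 [1100]: F1=1 F2=1 -> F1&~F2 -> 0
  row 13 [1101]: F1=1 F2=1 -> F1&~F2 -> 0
  row 14 [1110]: F1=1 F2=0 -> F1&~F2 -> 1
  row 15 [1111]: F1=1 F2=0 -> F1&~F2 -> 1
Full result column, 4 rows per line (u,v fixed per line; w,z runs 00..11 left to right):
  rows 0-3 [u,v=00]: 1100  = hex C
  rows 4-7 [u,v=01]: 1100  = hex C
  rows 8-11 [u,v=10]: 0011  = hex 3
  rows 12-15 [u,v=11]: 0011  = hex 3
Counterexample vector (row 0 .. row 15) = 1100110000110011
Output column grouped in 4s = 1100 1100 0011 0011 = 0xCC33
Convert to decimal digit by digit (value = value*16 + digit):
  C -> 12
  12*16 + 12 (C) = 204
  204*16 + 3 = 3267
  3267*16 + 3 = 52275
Decimal = 52275

52275


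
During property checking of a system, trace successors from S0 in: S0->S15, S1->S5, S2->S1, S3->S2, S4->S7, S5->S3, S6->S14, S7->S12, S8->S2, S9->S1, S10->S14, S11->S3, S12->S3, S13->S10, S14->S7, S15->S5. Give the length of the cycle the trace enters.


Trace from S0 until a state repeats:
  S0 -> S15 -> S5 -> S3 -> S2 -> S1 -> S5
S5 first seen at step 2, revisited at step 6.
Cycle length = 6 - 2 = 4

4


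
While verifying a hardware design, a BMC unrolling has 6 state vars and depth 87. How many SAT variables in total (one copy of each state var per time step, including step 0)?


BMC unrolls to depth k, creating one copy of each state var for steps 0..k.
Step count = 87 + 1 = 88 (steps 0 through 87)
Vars per step = 6
Total = 6 * 88 = 528

528


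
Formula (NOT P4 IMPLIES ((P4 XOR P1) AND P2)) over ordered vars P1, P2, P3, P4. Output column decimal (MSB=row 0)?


Formula: (NOT P4 IMPLIES ((P4 XOR P1) AND P2)) over P1, P2, P3, P4 (16 rows)
Evaluate each row (bits = P1,P2,P3,P4, MSB first):
  row 0 [0000]: (NOT 0 IMPLIES ((0 XOR 0) AND 0)) -> 0
  row 1 [0001]: (NOT 1 IMPLIES ((1 XOR 0) AND 0)) -> 1
  row 2 [0010]: (NOT 0 IMPLIES ((0 XOR 0) AND 0)) -> 0
  row 3 [0011]: (NOT 1 IMPLIES ((1 XOR 0) AND 0)) -> 1
  row 4 [0100]: (NOT 0 IMPLIES ((0 XOR 0) AND 1)) -> 0
  row 5 [0101]: (NOT 1 IMPLIES ((1 XOR 0) AND 1)) -> 1
  row 6 [0110]: (NOT 0 IMPLIES ((0 XOR 0) AND 1)) -> 0
  row 7 [0111]: (NOT 1 IMPLIES ((1 XOR 0) AND 1)) -> 1
  row 8 [1000]: (NOT 0 IMPLIES ((0 XOR 1) AND 0)) -> 0
  row 9 [1001]: (NOT 1 IMPLIES ((1 XOR 1) AND 0)) -> 1
  row 10 [1010]: (NOT 0 IMPLIES ((0 XOR 1) AND 0)) -> 0
  row 11 [1011]: (NOT 1 IMPLIES ((1 XOR 1) AND 0)) -> 1
  row 12 [1100]: (NOT 0 IMPLIES ((0 XOR 1) AND 1)) -> 1
  row 13 [1101]: (NOT 1 IMPLIES ((1 XOR 1) AND 1)) -> 1
  row 14 [1110]: (NOT 0 IMPLIES ((0 XOR 1) AND 1)) -> 1
  row 15 [1111]: (NOT 1 IMPLIES ((1 XOR 1) AND 1)) -> 1
Full result column, 4 rows per line (P1,P2 fixed per line; P3,P4 runs 00..11 left to right):
  rows 0-3 [P1,P2=00]: 0101  = hex 5
  rows 4-7 [P1,P2=01]: 0101  = hex 5
  rows 8-11 [P1,P2=10]: 0101  = hex 5
  rows 12-15 [P1,P2=11]: 1111  = hex F
Output column (row 0 .. row 15) = 0101010101011111
Output column grouped in 4s = 0101 0101 0101 1111 = 0x555F
Convert to decimal digit by digit (value = value*16 + digit):
  5 -> 5
  5*16 + 5 = 85
  85*16 + 5 = 1365
  1365*16 + 15 (F) = 21855
Decimal = 21855

21855


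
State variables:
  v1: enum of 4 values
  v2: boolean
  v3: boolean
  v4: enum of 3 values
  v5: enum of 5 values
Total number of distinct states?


State space = product of domain sizes of all variables.
Domain sizes:
  v1 (enum of 4 values): 4
  v2 (boolean): 2
  v3 (boolean): 2
  v4 (enum of 3 values): 3
  v5 (enum of 5 values): 5
Product = 4 * 2 * 2 * 3 * 5 = 240

240


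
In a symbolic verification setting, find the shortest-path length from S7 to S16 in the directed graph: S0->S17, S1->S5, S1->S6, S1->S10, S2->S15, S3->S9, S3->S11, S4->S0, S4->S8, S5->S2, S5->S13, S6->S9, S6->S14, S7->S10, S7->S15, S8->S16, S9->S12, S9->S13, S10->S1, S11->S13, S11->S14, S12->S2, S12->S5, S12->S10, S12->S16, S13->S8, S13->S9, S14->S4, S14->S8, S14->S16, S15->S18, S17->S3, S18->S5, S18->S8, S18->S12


BFS layer-by-layer from S7:
  dist 0: {S7}
  dist 1: {S10, S15}
  dist 2: {S1, S18}
  dist 3: {S5, S6, S8, S12}
  dist 4: {S2, S9, S13, S14, S16}
  -> S16 reached at distance 4
Shortest path length = 4

4


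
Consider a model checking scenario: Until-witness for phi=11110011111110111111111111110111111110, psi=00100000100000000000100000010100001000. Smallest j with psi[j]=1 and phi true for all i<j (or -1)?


(phi U psi) at 0: need smallest j with psi[j]=1 and phi[i]=1 for all i in [0,j).
Scan from step 0:
  step 0: phi=1, psi=0 -> continue
  step 1: phi=1, psi=0 -> continue
  step 2: psi=1 and phi held for [0,2) -> witness found
Witness step = 2

2


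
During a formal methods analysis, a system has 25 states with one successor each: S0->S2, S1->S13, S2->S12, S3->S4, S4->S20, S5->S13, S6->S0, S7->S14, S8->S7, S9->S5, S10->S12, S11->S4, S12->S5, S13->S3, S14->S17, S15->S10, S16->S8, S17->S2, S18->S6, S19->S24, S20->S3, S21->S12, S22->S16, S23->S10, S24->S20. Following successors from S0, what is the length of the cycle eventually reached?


Trace from S0 until a state repeats:
  S0 -> S2 -> S12 -> S5 -> S13 -> S3 -> S4 -> S20 -> S3
S3 first seen at step 5, revisited at step 8.
Cycle length = 8 - 5 = 3

3


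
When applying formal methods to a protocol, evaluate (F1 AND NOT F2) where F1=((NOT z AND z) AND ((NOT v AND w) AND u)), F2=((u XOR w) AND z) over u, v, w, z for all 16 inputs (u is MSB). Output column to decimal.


F1 = ((NOT z AND z) AND ((NOT v AND w) AND u))
F2 = ((u XOR w) AND z)
Counterexample to F1=>F2 is where F1=1 and F2=0.
Evaluate each row (bits = u,v,w,z, MSB first):
  row 0 [0000]: F1=0 F2=0 -> F1&~F2 -> 0
  row 1 [0001]: F1=0 F2=0 -> F1&~F2 -> 0
  row 2 [0010]: F1=0 F2=0 -> F1&~F2 -> 0
  row 3 [0011]: F1=0 F2=1 -> F1&~F2 -> 0
  row 4 [0100]: F1=0 F2=0 -> F1&~F2 -> 0
  row 5 [0101]: F1=0 F2=0 -> F1&~F2 -> 0
  row 6 [0110]: F1=0 F2=0 -> F1&~F2 -> 0
  row 7 [0111]: F1=0 F2=1 -> F1&~F2 -> 0
  row 8 [1000]: F1=0 F2=0 -> F1&~F2 -> 0
  row 9 [1001]: F1=0 F2=1 -> F1&~F2 -> 0
  row 10 [1010]: F1=0 F2=0 -> F1&~F2 -> 0
  row 11 [1011]: F1=0 F2=0 -> F1&~F2 -> 0
  row 12 [1100]: F1=0 F2=0 -> F1&~F2 -> 0
  row 13 [1101]: F1=0 F2=1 -> F1&~F2 -> 0
  row 14 [1110]: F1=0 F2=0 -> F1&~F2 -> 0
  row 15 [1111]: F1=0 F2=0 -> F1&~F2 -> 0
Full result column, 4 rows per line (u,v fixed per line; w,z runs 00..11 left to right):
  rows 0-3 [u,v=00]: 0000  = hex 0
  rows 4-7 [u,v=01]: 0000  = hex 0
  rows 8-11 [u,v=10]: 0000  = hex 0
  rows 12-15 [u,v=11]: 0000  = hex 0
Counterexample vector (row 0 .. row 15) = 0000000000000000
Output column grouped in 4s = 0000 0000 0000 0000 = 0x0000
Convert to decimal digit by digit (value = value*16 + digit):
  0 -> 0
  0*16 + 0 = 0
  0*16 + 0 = 0
  0*16 + 0 = 0
Decimal = 0

0


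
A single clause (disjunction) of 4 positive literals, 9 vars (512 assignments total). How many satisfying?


Step 1: Total=2^9=512
Step 2: Unsat when all 4 false: 2^5=32
Step 3: Sat=512-32=480

480


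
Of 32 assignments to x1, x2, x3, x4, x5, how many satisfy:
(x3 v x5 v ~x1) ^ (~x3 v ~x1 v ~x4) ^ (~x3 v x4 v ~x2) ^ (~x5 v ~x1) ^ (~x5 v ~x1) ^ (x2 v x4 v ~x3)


CNF with 6 clauses over 5 vars (32 assignments).
An assignment satisfies CNF iff every clause has >=1 true literal.
Check each row (bits = x1,x2,x3,x4,x5; clause T/F shown):
  row 0 [00000]: clauses=TTTTTT -> 1
  row 1 [00001]: clauses=TTTTTT -> 1
  row 2 [00010]: clauses=TTTTTT -> 1
  row 3 [00011]: clauses=TTTTTT -> 1
  row 4 [00100]: clauses=TTTTTF -> 0
  row 5 [00101]: clauses=TTTTTF -> 0
  row 6 [00110]: clauses=TTTTTT -> 1
  row 7 [00111]: clauses=TTTTTT -> 1
  row 8 [01000]: clauses=TTTTTT -> 1
  row 9 [01001]: clauses=TTTTTT -> 1
  row 10 [01010]: clauses=TTTTTT -> 1
  row 11 [01011]: clauses=TTTTTT -> 1
  row 12 [01100]: clauses=TTFTTT -> 0
  row 13 [01101]: clauses=TTFTTT -> 0
  row 14 [01110]: clauses=TTTTTT -> 1
  row 15 [01111]: clauses=TTTTTT -> 1
  row 16 [10000]: clauses=FTTTTT -> 0
  row 17 [10001]: clauses=TTTFFT -> 0
  row 18 [10010]: clauses=FTTTTT -> 0
  row 19 [10011]: clauses=TTTFFT -> 0
  row 20 [10100]: clauses=TTTTTF -> 0
  row 21 [10101]: clauses=TTTFFF -> 0
  row 22 [10110]: clauses=TFTTTT -> 0
  row 23 [10111]: clauses=TFTFFT -> 0
  row 24 [11000]: clauses=FTTTTT -> 0
  row 25 [11001]: clauses=TTTFFT -> 0
  row 26 [11010]: clauses=FTTTTT -> 0
  row 27 [11011]: clauses=TTTFFT -> 0
  row 28 [11100]: clauses=TTFTTT -> 0
  row 29 [11101]: clauses=TTFFFT -> 0
  row 30 [11110]: clauses=TFTTTT -> 0
  row 31 [11111]: clauses=TFTFFT -> 0
Full result column, 8 rows per line (x1,x2 fixed per line; x3,x4,x5 runs 000..111 left to right):
  rows 0-7 [x1,x2=00]: 11110011  (ones: 6)
  rows 8-15 [x1,x2=01]: 11110011  (ones: 6)
  rows 16-23 [x1,x2=10]: 00000000  (ones: 0)
  rows 24-31 [x1,x2=11]: 00000000  (ones: 0)
Satisfying assignments = 6+6+0+0 = 12

12


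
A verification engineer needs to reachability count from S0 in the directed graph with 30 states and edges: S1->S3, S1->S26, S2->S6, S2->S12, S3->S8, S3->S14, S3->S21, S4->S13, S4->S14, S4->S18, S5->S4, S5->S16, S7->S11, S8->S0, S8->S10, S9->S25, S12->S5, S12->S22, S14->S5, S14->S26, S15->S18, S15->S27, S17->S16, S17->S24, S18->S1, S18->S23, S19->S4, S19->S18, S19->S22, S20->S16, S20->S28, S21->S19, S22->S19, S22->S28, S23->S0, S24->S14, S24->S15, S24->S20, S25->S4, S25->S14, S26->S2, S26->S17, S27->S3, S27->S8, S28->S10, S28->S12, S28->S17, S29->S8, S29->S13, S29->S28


BFS from S0:
  layer 0: {S0}
Reachable set: {S0}
Count = 1

1


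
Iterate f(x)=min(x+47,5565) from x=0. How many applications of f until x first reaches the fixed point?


Step 1: x=0, cap=5565, increment=47
Step 2: x grows by 47 each step until capped at 5565; fixed point is x=5565
Step 3: iterations = ceil(5565/47) = 119

119


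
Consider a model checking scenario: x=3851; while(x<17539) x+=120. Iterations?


Step 1: x goes from 3851 toward 17539 by 120; the body runs while x<17539, so iterations = ceil((bound-start)/step)
Step 2: Distance=13688
Step 3: ceil(13688/120)=115

115


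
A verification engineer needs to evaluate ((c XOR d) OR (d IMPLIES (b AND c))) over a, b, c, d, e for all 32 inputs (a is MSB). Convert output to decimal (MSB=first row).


Formula: ((c XOR d) OR (d IMPLIES (b AND c))) over a, b, c, d, e (32 rows)
Evaluate each row (bits = a,b,c,d,e, MSB first):
  row 0 [00000]: ((0 XOR 0) OR (0 IMPLIES (0 AND 0))) -> 1
  row 1 [00001]: ((0 XOR 0) OR (0 IMPLIES (0 AND 0))) -> 1
  row 2 [00010]: ((0 XOR 1) OR (1 IMPLIES (0 AND 0))) -> 1
  row 3 [00011]: ((0 XOR 1) OR (1 IMPLIES (0 AND 0))) -> 1
  row 4 [00100]: ((1 XOR 0) OR (0 IMPLIES (0 AND 1))) -> 1
  row 5 [00101]: ((1 XOR 0) OR (0 IMPLIES (0 AND 1))) -> 1
  row 6 [00110]: ((1 XOR 1) OR (1 IMPLIES (0 AND 1))) -> 0
  row 7 [00111]: ((1 XOR 1) OR (1 IMPLIES (0 AND 1))) -> 0
  row 8 [01000]: ((0 XOR 0) OR (0 IMPLIES (1 AND 0))) -> 1
  row 9 [01001]: ((0 XOR 0) OR (0 IMPLIES (1 AND 0))) -> 1
  row 10 [01010]: ((0 XOR 1) OR (1 IMPLIES (1 AND 0))) -> 1
  row 11 [01011]: ((0 XOR 1) OR (1 IMPLIES (1 AND 0))) -> 1
  row 12 [01100]: ((1 XOR 0) OR (0 IMPLIES (1 AND 1))) -> 1
  row 13 [01101]: ((1 XOR 0) OR (0 IMPLIES (1 AND 1))) -> 1
  row 14 [01110]: ((1 XOR 1) OR (1 IMPLIES (1 AND 1))) -> 1
  row 15 [01111]: ((1 XOR 1) OR (1 IMPLIES (1 AND 1))) -> 1
  row 16 [10000]: ((0 XOR 0) OR (0 IMPLIES (0 AND 0))) -> 1
  row 17 [10001]: ((0 XOR 0) OR (0 IMPLIES (0 AND 0))) -> 1
  row 18 [10010]: ((0 XOR 1) OR (1 IMPLIES (0 AND 0))) -> 1
  row 19 [10011]: ((0 XOR 1) OR (1 IMPLIES (0 AND 0))) -> 1
  row 20 [10100]: ((1 XOR 0) OR (0 IMPLIES (0 AND 1))) -> 1
  row 21 [10101]: ((1 XOR 0) OR (0 IMPLIES (0 AND 1))) -> 1
  row 22 [10110]: ((1 XOR 1) OR (1 IMPLIES (0 AND 1))) -> 0
  row 23 [10111]: ((1 XOR 1) OR (1 IMPLIES (0 AND 1))) -> 0
  row 24 [11000]: ((0 XOR 0) OR (0 IMPLIES (1 AND 0))) -> 1
  row 25 [11001]: ((0 XOR 0) OR (0 IMPLIES (1 AND 0))) -> 1
  row 26 [11010]: ((0 XOR 1) OR (1 IMPLIES (1 AND 0))) -> 1
  row 27 [11011]: ((0 XOR 1) OR (1 IMPLIES (1 AND 0))) -> 1
  row 28 [11100]: ((1 XOR 0) OR (0 IMPLIES (1 AND 1))) -> 1
  row 29 [11101]: ((1 XOR 0) OR (0 IMPLIES (1 AND 1))) -> 1
  row 30 [11110]: ((1 XOR 1) OR (1 IMPLIES (1 AND 1))) -> 1
  row 31 [11111]: ((1 XOR 1) OR (1 IMPLIES (1 AND 1))) -> 1
Full result column, 4 rows per line (a,b,c fixed per line; d,e runs 00..11 left to right):
  rows 0-3 [a,b,c=000]: 1111  = hex F
  rows 4-7 [a,b,c=001]: 1100  = hex C
  rows 8-11 [a,b,c=010]: 1111  = hex F
  rows 12-15 [a,b,c=011]: 1111  = hex F
  rows 16-19 [a,b,c=100]: 1111  = hex F
  rows 20-23 [a,b,c=101]: 1100  = hex C
  rows 24-27 [a,b,c=110]: 1111  = hex F
  rows 28-31 [a,b,c=111]: 1111  = hex F
Output column (row 0 .. row 31) = 11111100111111111111110011111111
Output column grouped in 4s = 1111 1100 1111 1111 1111 1100 1111 1111 = 0xFCFFFCFF
Convert to decimal digit by digit (value = value*16 + digit):
  F -> 15
  15*16 + 12 (C) = 252
  252*16 + 15 (F) = 4047
  4047*16 + 15 (F) = 64767
  64767*16 + 15 (F) = 1036287
  1036287*16 + 12 (C) = 16580604
  16580604*16 + 15 (F) = 265289679
  265289679*16 + 15 (F) = 4244634879
Decimal = 4244634879

4244634879
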